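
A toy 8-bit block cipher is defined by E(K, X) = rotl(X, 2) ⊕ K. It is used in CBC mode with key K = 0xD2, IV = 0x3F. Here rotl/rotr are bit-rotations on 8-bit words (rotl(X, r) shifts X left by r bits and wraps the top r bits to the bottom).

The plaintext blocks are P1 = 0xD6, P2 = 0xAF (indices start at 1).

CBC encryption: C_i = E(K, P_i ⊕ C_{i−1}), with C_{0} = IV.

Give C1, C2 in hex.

C1: P1 ⊕ 0x3F = 0xE9; E(K, 0xE9) = 0x75.
C2: P2 ⊕ 0x75 = 0xDA; E(K, 0xDA) = 0xB9.

C1 = 0x75, C2 = 0xB9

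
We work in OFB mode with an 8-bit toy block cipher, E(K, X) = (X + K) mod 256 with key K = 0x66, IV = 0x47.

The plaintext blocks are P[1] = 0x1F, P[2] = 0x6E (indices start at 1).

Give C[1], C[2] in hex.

OFB encryption: S_i = E(K, S_{i−1}) with S_{0} = IV; C_i = P_i ⊕ S_i.
C[1]: S = E(K, 0x47) = 0xAD; 0x1F ⊕ 0xAD = 0xB2.
C[2]: S = E(K, 0xAD) = 0x13; 0x6E ⊕ 0x13 = 0x7D.

C[1] = 0xB2, C[2] = 0x7D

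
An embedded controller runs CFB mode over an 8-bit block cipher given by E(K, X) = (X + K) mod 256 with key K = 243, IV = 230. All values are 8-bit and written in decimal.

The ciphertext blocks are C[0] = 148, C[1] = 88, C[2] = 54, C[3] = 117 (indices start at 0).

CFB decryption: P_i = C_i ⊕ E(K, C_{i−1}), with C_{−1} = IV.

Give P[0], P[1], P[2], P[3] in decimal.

P[0]: E(K, 230) = 217; 148 ⊕ 217 = 77.
P[1]: E(K, 148) = 135; 88 ⊕ 135 = 223.
P[2]: E(K, 88) = 75; 54 ⊕ 75 = 125.
P[3]: E(K, 54) = 41; 117 ⊕ 41 = 92.

P[0] = 77, P[1] = 223, P[2] = 125, P[3] = 92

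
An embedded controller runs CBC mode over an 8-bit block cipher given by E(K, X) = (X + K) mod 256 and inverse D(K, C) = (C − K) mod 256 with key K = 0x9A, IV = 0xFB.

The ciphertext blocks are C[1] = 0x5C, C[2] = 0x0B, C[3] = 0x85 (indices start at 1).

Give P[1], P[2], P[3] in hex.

CBC decryption: P_i = D(K, C_i) ⊕ C_{i−1}, with C_{0} = IV.
P[1]: D(K, 0x5C) = 0xC2; 0xC2 ⊕ 0xFB = 0x39.
P[2]: D(K, 0x0B) = 0x71; 0x71 ⊕ 0x5C = 0x2D.
P[3]: D(K, 0x85) = 0xEB; 0xEB ⊕ 0x0B = 0xE0.

P[1] = 0x39, P[2] = 0x2D, P[3] = 0xE0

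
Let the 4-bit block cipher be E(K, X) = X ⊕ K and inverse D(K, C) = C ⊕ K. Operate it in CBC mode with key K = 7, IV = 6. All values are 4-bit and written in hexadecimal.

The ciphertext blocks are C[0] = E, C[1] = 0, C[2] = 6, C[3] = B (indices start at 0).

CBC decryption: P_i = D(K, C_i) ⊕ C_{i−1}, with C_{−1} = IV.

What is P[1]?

P[1]: D(K, 0) = 7; 7 ⊕ E = 9.

P[1] = 9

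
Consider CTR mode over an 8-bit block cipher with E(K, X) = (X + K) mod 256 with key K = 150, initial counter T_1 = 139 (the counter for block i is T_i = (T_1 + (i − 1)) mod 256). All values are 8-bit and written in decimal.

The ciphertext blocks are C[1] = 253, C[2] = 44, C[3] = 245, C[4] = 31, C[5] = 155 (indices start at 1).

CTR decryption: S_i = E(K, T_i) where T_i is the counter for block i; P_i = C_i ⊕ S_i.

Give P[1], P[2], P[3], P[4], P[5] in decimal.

P[1] = 220, P[2] = 14, P[3] = 214, P[4] = 59, P[5] = 190

P[1]: T = 139, S = E(K, T) = 33; 253 ⊕ 33 = 220.
P[2]: T = 140, S = E(K, T) = 34; 44 ⊕ 34 = 14.
P[3]: T = 141, S = E(K, T) = 35; 245 ⊕ 35 = 214.
P[4]: T = 142, S = E(K, T) = 36; 31 ⊕ 36 = 59.
P[5]: T = 143, S = E(K, T) = 37; 155 ⊕ 37 = 190.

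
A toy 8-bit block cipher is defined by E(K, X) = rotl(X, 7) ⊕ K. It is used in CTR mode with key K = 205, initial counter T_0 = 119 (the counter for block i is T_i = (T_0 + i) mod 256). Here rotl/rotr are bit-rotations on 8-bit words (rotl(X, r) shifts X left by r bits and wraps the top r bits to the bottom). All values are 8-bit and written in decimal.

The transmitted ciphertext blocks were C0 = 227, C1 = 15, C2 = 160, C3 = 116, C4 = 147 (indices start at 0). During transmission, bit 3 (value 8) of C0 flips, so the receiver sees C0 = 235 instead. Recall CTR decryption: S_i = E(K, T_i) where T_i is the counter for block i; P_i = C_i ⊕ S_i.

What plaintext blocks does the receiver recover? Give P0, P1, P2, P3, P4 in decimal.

Only C0 changed, to 235. In CTR, a change in C_i flips the same bit in P_i only; the keystream is unaffected. Decrypting the received ciphertext:
P0: T = 119, S = E(K, T) = 118; 235 ⊕ 118 = 157.
P1: T = 120, S = E(K, T) = 241; 15 ⊕ 241 = 254.
P2: T = 121, S = E(K, T) = 113; 160 ⊕ 113 = 209.
P3: T = 122, S = E(K, T) = 240; 116 ⊕ 240 = 132.
P4: T = 123, S = E(K, T) = 112; 147 ⊕ 112 = 227.
Blocks that differ from the original plaintext: P0.

P0 = 157, P1 = 254, P2 = 209, P3 = 132, P4 = 227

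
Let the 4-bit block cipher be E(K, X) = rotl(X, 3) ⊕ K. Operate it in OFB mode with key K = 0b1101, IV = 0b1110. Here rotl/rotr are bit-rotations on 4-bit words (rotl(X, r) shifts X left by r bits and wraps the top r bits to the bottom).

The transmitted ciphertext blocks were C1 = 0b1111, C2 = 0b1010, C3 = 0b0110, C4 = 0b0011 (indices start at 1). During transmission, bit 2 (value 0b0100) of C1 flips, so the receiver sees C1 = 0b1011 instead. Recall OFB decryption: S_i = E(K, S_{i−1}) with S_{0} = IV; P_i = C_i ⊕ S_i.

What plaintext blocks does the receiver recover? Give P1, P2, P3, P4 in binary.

P1 = 0b0001, P2 = 0b0010, P3 = 0b1111, P4 = 0b0010

Only C1 changed, to 0b1011. In OFB, a change in C_i flips the same bit in P_i only; the keystream is unaffected. Decrypting the received ciphertext:
P1: S = E(K, 0b1110) = 0b1010; 0b1011 ⊕ 0b1010 = 0b0001.
P2: S = E(K, 0b1010) = 0b1000; 0b1010 ⊕ 0b1000 = 0b0010.
P3: S = E(K, 0b1000) = 0b1001; 0b0110 ⊕ 0b1001 = 0b1111.
P4: S = E(K, 0b1001) = 0b0001; 0b0011 ⊕ 0b0001 = 0b0010.
Blocks that differ from the original plaintext: P1.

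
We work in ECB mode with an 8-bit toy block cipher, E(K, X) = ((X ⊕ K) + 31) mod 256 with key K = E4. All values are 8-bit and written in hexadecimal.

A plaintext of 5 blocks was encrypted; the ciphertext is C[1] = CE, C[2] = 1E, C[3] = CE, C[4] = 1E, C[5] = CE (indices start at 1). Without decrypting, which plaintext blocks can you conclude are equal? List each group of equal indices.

ECB encrypts each block independently with the same key, so equal ciphertext blocks imply equal plaintext blocks.
C[1] = C[3] = C[5] = CE, so P[1] = P[3] = P[5].
C[2] = C[4] = 1E, so P[2] = P[4].

P[1] = P[3] = P[5]; P[2] = P[4]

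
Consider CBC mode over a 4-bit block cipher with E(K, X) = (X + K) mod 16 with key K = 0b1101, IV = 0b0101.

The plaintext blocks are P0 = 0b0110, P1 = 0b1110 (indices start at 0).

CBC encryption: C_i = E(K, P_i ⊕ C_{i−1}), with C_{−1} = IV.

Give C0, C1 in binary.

C0: P0 ⊕ 0b0101 = 0b0011; E(K, 0b0011) = 0b0000.
C1: P1 ⊕ 0b0000 = 0b1110; E(K, 0b1110) = 0b1011.

C0 = 0b0000, C1 = 0b1011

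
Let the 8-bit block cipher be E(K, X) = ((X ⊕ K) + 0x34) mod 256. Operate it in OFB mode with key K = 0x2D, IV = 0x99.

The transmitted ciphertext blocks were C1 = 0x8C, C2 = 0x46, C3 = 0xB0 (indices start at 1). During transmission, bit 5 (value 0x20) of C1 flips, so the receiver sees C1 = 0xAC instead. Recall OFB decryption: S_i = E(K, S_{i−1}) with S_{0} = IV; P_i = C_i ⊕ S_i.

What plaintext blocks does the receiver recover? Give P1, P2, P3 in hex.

Only C1 changed, to 0xAC. In OFB, a change in C_i flips the same bit in P_i only; the keystream is unaffected. Decrypting the received ciphertext:
P1: S = E(K, 0x99) = 0xE8; 0xAC ⊕ 0xE8 = 0x44.
P2: S = E(K, 0xE8) = 0xF9; 0x46 ⊕ 0xF9 = 0xBF.
P3: S = E(K, 0xF9) = 0x08; 0xB0 ⊕ 0x08 = 0xB8.
Blocks that differ from the original plaintext: P1.

P1 = 0x44, P2 = 0xBF, P3 = 0xB8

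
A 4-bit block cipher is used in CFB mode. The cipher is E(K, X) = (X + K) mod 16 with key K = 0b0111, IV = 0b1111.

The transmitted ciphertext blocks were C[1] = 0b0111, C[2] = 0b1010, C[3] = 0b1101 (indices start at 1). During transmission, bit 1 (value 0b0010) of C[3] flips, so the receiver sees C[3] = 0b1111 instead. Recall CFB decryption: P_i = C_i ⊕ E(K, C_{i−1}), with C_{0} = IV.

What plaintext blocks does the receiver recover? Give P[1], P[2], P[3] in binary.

P[1] = 0b0001, P[2] = 0b0100, P[3] = 0b1110

Only C[3] changed, to 0b1111. In CFB, a change in C_i flips the same bit in P_i and garbles P_{i+1}. Decrypting the received ciphertext:
P[1]: E(K, 0b1111) = 0b0110; 0b0111 ⊕ 0b0110 = 0b0001.
P[2]: E(K, 0b0111) = 0b1110; 0b1010 ⊕ 0b1110 = 0b0100.
P[3]: E(K, 0b1010) = 0b0001; 0b1111 ⊕ 0b0001 = 0b1110.
Blocks that differ from the original plaintext: P[3].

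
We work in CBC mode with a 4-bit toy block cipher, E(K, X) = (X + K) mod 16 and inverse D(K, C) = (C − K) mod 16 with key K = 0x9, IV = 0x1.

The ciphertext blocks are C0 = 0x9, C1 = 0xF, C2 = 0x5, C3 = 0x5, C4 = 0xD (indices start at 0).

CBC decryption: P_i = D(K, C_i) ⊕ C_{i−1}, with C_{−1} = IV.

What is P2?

P2: D(K, 0x5) = 0xC; 0xC ⊕ 0xF = 0x3.

P2 = 0x3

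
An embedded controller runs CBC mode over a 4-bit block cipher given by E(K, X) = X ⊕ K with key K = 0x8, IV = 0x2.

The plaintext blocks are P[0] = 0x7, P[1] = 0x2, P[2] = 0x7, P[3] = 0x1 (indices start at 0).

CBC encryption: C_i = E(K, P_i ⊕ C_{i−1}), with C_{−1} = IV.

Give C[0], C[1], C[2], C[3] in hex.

C[0] = 0xD, C[1] = 0x7, C[2] = 0x8, C[3] = 0x1

C[0]: P[0] ⊕ 0x2 = 0x5; E(K, 0x5) = 0xD.
C[1]: P[1] ⊕ 0xD = 0xF; E(K, 0xF) = 0x7.
C[2]: P[2] ⊕ 0x7 = 0x0; E(K, 0x0) = 0x8.
C[3]: P[3] ⊕ 0x8 = 0x9; E(K, 0x9) = 0x1.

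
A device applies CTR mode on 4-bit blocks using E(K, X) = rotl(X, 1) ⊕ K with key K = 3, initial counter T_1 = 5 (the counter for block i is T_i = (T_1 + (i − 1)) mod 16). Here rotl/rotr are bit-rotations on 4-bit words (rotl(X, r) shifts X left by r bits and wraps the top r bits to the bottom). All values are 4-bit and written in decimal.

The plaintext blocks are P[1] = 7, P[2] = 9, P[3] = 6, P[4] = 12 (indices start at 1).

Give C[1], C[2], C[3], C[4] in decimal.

CTR encryption: S_i = E(K, T_i) where T_i is the counter for block i; C_i = P_i ⊕ S_i.
C[1]: T = 5, S = E(K, T) = 9; 7 ⊕ 9 = 14.
C[2]: T = 6, S = E(K, T) = 15; 9 ⊕ 15 = 6.
C[3]: T = 7, S = E(K, T) = 13; 6 ⊕ 13 = 11.
C[4]: T = 8, S = E(K, T) = 2; 12 ⊕ 2 = 14.

C[1] = 14, C[2] = 6, C[3] = 11, C[4] = 14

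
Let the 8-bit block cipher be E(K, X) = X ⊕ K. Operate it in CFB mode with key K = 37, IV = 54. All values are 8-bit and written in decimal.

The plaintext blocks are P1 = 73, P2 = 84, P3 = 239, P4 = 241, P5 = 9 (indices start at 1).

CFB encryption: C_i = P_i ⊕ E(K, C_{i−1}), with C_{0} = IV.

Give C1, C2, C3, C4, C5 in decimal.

C1 = 90, C2 = 43, C3 = 225, C4 = 53, C5 = 25

C1: E(K, 54) = 19; 73 ⊕ 19 = 90.
C2: E(K, 90) = 127; 84 ⊕ 127 = 43.
C3: E(K, 43) = 14; 239 ⊕ 14 = 225.
C4: E(K, 225) = 196; 241 ⊕ 196 = 53.
C5: E(K, 53) = 16; 9 ⊕ 16 = 25.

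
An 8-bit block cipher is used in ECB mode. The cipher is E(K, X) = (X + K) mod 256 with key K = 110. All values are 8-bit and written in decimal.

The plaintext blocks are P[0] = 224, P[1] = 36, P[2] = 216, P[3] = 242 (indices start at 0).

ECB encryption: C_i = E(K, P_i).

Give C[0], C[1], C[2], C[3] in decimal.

C[0] = 78, C[1] = 146, C[2] = 70, C[3] = 96

C[0]: E(K, 224) = 78.
C[1]: E(K, 36) = 146.
C[2]: E(K, 216) = 70.
C[3]: E(K, 242) = 96.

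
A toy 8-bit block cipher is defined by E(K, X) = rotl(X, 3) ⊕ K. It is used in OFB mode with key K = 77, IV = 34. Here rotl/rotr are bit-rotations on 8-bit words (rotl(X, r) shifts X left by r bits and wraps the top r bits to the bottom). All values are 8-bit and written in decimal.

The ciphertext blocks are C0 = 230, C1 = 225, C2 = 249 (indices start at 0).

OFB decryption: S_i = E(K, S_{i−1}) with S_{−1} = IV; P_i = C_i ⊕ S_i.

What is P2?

P0: S = E(K, 34) = 92; 230 ⊕ 92 = 186.
P1: S = E(K, 92) = 175; 225 ⊕ 175 = 78.
P2: S = E(K, 175) = 48; 249 ⊕ 48 = 201.

P2 = 201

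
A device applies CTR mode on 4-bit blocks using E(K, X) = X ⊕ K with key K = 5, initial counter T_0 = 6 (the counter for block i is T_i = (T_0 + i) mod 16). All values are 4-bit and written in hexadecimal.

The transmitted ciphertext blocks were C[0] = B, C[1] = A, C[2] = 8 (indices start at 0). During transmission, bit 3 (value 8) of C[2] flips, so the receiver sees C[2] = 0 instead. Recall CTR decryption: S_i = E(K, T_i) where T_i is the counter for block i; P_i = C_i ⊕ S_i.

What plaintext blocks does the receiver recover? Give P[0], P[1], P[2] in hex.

P[0] = 8, P[1] = 8, P[2] = D

Only C[2] changed, to 0. In CTR, a change in C_i flips the same bit in P_i only; the keystream is unaffected. Decrypting the received ciphertext:
P[0]: T = 6, S = E(K, T) = 3; B ⊕ 3 = 8.
P[1]: T = 7, S = E(K, T) = 2; A ⊕ 2 = 8.
P[2]: T = 8, S = E(K, T) = D; 0 ⊕ D = D.
Blocks that differ from the original plaintext: P[2].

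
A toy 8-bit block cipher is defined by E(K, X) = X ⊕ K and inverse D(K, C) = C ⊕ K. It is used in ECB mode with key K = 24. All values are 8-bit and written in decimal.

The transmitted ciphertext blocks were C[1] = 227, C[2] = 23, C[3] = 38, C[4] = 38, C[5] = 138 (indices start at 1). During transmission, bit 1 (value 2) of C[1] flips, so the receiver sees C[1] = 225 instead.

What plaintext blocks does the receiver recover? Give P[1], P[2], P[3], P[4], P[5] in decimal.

P[1] = 249, P[2] = 15, P[3] = 62, P[4] = 62, P[5] = 146

ECB decryption: P_i = D(K, C_i).
Only C[1] changed, to 225. In ECB, a change in C_i affects only P_i. Decrypting the received ciphertext:
P[1]: D(K, 225) = 249.
P[2]: D(K, 23) = 15.
P[3]: D(K, 38) = 62.
P[4]: D(K, 38) = 62.
P[5]: D(K, 138) = 146.
Blocks that differ from the original plaintext: P[1].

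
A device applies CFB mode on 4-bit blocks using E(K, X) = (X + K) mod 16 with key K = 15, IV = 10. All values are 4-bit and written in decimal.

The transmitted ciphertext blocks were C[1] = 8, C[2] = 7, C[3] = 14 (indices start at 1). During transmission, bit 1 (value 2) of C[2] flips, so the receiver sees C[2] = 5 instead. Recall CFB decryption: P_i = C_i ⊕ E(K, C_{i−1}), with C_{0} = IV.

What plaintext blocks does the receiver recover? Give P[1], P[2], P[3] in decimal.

P[1] = 1, P[2] = 2, P[3] = 10

Only C[2] changed, to 5. In CFB, a change in C_i flips the same bit in P_i and garbles P_{i+1}. Decrypting the received ciphertext:
P[1]: E(K, 10) = 9; 8 ⊕ 9 = 1.
P[2]: E(K, 8) = 7; 5 ⊕ 7 = 2.
P[3]: E(K, 5) = 4; 14 ⊕ 4 = 10.
Blocks that differ from the original plaintext: P[2], P[3].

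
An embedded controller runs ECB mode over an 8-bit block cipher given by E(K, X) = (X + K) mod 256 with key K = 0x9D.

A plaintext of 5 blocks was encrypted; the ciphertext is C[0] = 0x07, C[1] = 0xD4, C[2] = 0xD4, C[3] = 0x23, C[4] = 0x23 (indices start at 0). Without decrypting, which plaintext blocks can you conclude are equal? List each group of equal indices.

ECB encrypts each block independently with the same key, so equal ciphertext blocks imply equal plaintext blocks.
C[1] = C[2] = 0xD4, so P[1] = P[2].
C[3] = C[4] = 0x23, so P[3] = P[4].

P[1] = P[2]; P[3] = P[4]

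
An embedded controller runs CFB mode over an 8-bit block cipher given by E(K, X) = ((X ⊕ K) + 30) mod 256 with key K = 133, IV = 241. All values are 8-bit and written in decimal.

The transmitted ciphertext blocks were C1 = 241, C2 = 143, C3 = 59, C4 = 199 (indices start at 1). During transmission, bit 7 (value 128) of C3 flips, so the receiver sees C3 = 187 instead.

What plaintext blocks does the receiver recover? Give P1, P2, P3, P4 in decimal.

CFB decryption: P_i = C_i ⊕ E(K, C_{i−1}), with C_{0} = IV.
Only C3 changed, to 187. In CFB, a change in C_i flips the same bit in P_i and garbles P_{i+1}. Decrypting the received ciphertext:
P1: E(K, 241) = 146; 241 ⊕ 146 = 99.
P2: E(K, 241) = 146; 143 ⊕ 146 = 29.
P3: E(K, 143) = 40; 187 ⊕ 40 = 147.
P4: E(K, 187) = 92; 199 ⊕ 92 = 155.
Blocks that differ from the original plaintext: P3, P4.

P1 = 99, P2 = 29, P3 = 147, P4 = 155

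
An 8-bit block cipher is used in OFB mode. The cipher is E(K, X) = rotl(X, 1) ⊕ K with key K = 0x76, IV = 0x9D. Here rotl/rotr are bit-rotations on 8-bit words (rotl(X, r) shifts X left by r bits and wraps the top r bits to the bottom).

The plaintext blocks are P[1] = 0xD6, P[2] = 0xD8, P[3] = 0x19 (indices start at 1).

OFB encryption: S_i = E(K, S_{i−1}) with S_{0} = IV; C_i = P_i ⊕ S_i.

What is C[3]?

C[1]: S = E(K, 0x9D) = 0x4D; 0xD6 ⊕ 0x4D = 0x9B.
C[2]: S = E(K, 0x4D) = 0xEC; 0xD8 ⊕ 0xEC = 0x34.
C[3]: S = E(K, 0xEC) = 0xAF; 0x19 ⊕ 0xAF = 0xB6.

C[3] = 0xB6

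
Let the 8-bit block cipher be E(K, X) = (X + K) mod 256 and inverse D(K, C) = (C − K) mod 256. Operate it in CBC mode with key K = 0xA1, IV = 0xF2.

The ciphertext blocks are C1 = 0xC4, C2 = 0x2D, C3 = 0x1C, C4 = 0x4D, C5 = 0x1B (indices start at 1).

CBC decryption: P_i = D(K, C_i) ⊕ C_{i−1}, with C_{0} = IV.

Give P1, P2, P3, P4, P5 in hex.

P1: D(K, 0xC4) = 0x23; 0x23 ⊕ 0xF2 = 0xD1.
P2: D(K, 0x2D) = 0x8C; 0x8C ⊕ 0xC4 = 0x48.
P3: D(K, 0x1C) = 0x7B; 0x7B ⊕ 0x2D = 0x56.
P4: D(K, 0x4D) = 0xAC; 0xAC ⊕ 0x1C = 0xB0.
P5: D(K, 0x1B) = 0x7A; 0x7A ⊕ 0x4D = 0x37.

P1 = 0xD1, P2 = 0x48, P3 = 0x56, P4 = 0xB0, P5 = 0x37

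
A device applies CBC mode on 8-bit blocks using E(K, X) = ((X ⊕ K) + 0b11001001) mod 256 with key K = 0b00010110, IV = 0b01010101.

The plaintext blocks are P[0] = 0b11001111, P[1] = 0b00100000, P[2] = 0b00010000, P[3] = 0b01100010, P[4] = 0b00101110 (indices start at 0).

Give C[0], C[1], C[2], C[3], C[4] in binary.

C[0] = 0b01010101, C[1] = 0b00101100, C[2] = 0b11110011, C[3] = 0b01010000, C[4] = 0b00110001

CBC encryption: C_i = E(K, P_i ⊕ C_{i−1}), with C_{−1} = IV.
C[0]: P[0] ⊕ 0b01010101 = 0b10011010; E(K, 0b10011010) = 0b01010101.
C[1]: P[1] ⊕ 0b01010101 = 0b01110101; E(K, 0b01110101) = 0b00101100.
C[2]: P[2] ⊕ 0b00101100 = 0b00111100; E(K, 0b00111100) = 0b11110011.
C[3]: P[3] ⊕ 0b11110011 = 0b10010001; E(K, 0b10010001) = 0b01010000.
C[4]: P[4] ⊕ 0b01010000 = 0b01111110; E(K, 0b01111110) = 0b00110001.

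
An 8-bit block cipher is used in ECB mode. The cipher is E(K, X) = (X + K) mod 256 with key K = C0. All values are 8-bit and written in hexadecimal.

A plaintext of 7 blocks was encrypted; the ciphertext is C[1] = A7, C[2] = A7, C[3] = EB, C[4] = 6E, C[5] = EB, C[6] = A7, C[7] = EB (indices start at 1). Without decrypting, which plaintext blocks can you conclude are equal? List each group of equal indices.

P[1] = P[2] = P[6]; P[3] = P[5] = P[7]

ECB encrypts each block independently with the same key, so equal ciphertext blocks imply equal plaintext blocks.
C[1] = C[2] = C[6] = A7, so P[1] = P[2] = P[6].
C[3] = C[5] = C[7] = EB, so P[3] = P[5] = P[7].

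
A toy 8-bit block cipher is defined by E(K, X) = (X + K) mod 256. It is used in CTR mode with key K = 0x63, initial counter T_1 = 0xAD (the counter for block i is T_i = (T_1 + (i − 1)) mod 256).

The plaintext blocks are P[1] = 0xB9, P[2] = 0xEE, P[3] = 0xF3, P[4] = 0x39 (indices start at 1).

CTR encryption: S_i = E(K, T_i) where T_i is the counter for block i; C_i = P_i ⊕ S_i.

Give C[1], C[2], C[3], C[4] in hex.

C[1]: T = 0xAD, S = E(K, T) = 0x10; 0xB9 ⊕ 0x10 = 0xA9.
C[2]: T = 0xAE, S = E(K, T) = 0x11; 0xEE ⊕ 0x11 = 0xFF.
C[3]: T = 0xAF, S = E(K, T) = 0x12; 0xF3 ⊕ 0x12 = 0xE1.
C[4]: T = 0xB0, S = E(K, T) = 0x13; 0x39 ⊕ 0x13 = 0x2A.

C[1] = 0xA9, C[2] = 0xFF, C[3] = 0xE1, C[4] = 0x2A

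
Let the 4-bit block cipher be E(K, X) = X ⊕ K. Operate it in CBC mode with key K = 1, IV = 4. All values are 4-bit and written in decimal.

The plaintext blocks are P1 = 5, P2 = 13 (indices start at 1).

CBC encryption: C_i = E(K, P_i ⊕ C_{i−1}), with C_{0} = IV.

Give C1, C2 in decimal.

C1: P1 ⊕ 4 = 1; E(K, 1) = 0.
C2: P2 ⊕ 0 = 13; E(K, 13) = 12.

C1 = 0, C2 = 12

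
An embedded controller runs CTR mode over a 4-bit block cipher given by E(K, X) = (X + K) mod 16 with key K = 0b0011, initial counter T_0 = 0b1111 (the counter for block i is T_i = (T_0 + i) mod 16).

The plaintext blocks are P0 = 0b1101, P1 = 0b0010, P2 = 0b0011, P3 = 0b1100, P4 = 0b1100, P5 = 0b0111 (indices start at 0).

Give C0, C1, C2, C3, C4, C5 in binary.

C0 = 0b1111, C1 = 0b0001, C2 = 0b0111, C3 = 0b1001, C4 = 0b1010, C5 = 0b0000

CTR encryption: S_i = E(K, T_i) where T_i is the counter for block i; C_i = P_i ⊕ S_i.
C0: T = 0b1111, S = E(K, T) = 0b0010; 0b1101 ⊕ 0b0010 = 0b1111.
C1: T = 0b0000, S = E(K, T) = 0b0011; 0b0010 ⊕ 0b0011 = 0b0001.
C2: T = 0b0001, S = E(K, T) = 0b0100; 0b0011 ⊕ 0b0100 = 0b0111.
C3: T = 0b0010, S = E(K, T) = 0b0101; 0b1100 ⊕ 0b0101 = 0b1001.
C4: T = 0b0011, S = E(K, T) = 0b0110; 0b1100 ⊕ 0b0110 = 0b1010.
C5: T = 0b0100, S = E(K, T) = 0b0111; 0b0111 ⊕ 0b0111 = 0b0000.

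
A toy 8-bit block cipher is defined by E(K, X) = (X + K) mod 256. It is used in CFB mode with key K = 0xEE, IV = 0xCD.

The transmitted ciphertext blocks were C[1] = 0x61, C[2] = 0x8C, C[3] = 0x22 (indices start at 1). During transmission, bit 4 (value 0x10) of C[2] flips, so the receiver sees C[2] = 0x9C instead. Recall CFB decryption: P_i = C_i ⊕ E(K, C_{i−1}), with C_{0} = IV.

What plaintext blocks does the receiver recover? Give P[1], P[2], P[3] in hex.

Only C[2] changed, to 0x9C. In CFB, a change in C_i flips the same bit in P_i and garbles P_{i+1}. Decrypting the received ciphertext:
P[1]: E(K, 0xCD) = 0xBB; 0x61 ⊕ 0xBB = 0xDA.
P[2]: E(K, 0x61) = 0x4F; 0x9C ⊕ 0x4F = 0xD3.
P[3]: E(K, 0x9C) = 0x8A; 0x22 ⊕ 0x8A = 0xA8.
Blocks that differ from the original plaintext: P[2], P[3].

P[1] = 0xDA, P[2] = 0xD3, P[3] = 0xA8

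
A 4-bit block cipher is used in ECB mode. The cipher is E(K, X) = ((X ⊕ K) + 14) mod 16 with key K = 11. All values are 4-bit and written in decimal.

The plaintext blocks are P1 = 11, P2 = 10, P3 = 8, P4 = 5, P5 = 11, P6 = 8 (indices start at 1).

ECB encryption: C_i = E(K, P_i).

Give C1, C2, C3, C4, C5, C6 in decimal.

C1 = 14, C2 = 15, C3 = 1, C4 = 12, C5 = 14, C6 = 1

C1: E(K, 11) = 14.
C2: E(K, 10) = 15.
C3: E(K, 8) = 1.
C4: E(K, 5) = 12.
C5: E(K, 11) = 14.
C6: E(K, 8) = 1.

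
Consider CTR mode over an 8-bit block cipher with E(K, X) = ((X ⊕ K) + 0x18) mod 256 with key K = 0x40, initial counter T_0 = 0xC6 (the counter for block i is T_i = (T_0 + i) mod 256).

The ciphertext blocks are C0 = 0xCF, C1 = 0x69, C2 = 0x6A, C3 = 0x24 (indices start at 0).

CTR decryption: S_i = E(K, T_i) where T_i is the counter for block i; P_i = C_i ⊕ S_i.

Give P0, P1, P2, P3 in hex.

P0: T = 0xC6, S = E(K, T) = 0x9E; 0xCF ⊕ 0x9E = 0x51.
P1: T = 0xC7, S = E(K, T) = 0x9F; 0x69 ⊕ 0x9F = 0xF6.
P2: T = 0xC8, S = E(K, T) = 0xA0; 0x6A ⊕ 0xA0 = 0xCA.
P3: T = 0xC9, S = E(K, T) = 0xA1; 0x24 ⊕ 0xA1 = 0x85.

P0 = 0x51, P1 = 0xF6, P2 = 0xCA, P3 = 0x85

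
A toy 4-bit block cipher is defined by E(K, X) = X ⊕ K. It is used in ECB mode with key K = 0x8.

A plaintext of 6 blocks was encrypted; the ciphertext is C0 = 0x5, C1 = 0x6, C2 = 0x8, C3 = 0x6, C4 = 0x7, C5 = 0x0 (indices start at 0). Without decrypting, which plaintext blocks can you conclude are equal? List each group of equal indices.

ECB encrypts each block independently with the same key, so equal ciphertext blocks imply equal plaintext blocks.
C1 = C3 = 0x6, so P1 = P3.

P1 = P3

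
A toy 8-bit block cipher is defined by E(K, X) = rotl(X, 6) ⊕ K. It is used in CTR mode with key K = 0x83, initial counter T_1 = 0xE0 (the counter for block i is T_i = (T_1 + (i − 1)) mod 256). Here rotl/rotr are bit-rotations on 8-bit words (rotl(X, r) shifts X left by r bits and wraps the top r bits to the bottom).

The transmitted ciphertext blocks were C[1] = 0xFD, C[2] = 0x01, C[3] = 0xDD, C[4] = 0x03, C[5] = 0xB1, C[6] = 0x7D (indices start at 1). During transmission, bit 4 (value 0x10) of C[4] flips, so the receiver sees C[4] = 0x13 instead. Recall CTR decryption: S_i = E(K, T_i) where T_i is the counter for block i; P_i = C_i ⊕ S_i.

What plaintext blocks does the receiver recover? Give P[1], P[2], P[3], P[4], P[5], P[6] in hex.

P[1] = 0x46, P[2] = 0xFA, P[3] = 0xE6, P[4] = 0x68, P[5] = 0x0B, P[6] = 0x87

Only C[4] changed, to 0x13. In CTR, a change in C_i flips the same bit in P_i only; the keystream is unaffected. Decrypting the received ciphertext:
P[1]: T = 0xE0, S = E(K, T) = 0xBB; 0xFD ⊕ 0xBB = 0x46.
P[2]: T = 0xE1, S = E(K, T) = 0xFB; 0x01 ⊕ 0xFB = 0xFA.
P[3]: T = 0xE2, S = E(K, T) = 0x3B; 0xDD ⊕ 0x3B = 0xE6.
P[4]: T = 0xE3, S = E(K, T) = 0x7B; 0x13 ⊕ 0x7B = 0x68.
P[5]: T = 0xE4, S = E(K, T) = 0xBA; 0xB1 ⊕ 0xBA = 0x0B.
P[6]: T = 0xE5, S = E(K, T) = 0xFA; 0x7D ⊕ 0xFA = 0x87.
Blocks that differ from the original plaintext: P[4].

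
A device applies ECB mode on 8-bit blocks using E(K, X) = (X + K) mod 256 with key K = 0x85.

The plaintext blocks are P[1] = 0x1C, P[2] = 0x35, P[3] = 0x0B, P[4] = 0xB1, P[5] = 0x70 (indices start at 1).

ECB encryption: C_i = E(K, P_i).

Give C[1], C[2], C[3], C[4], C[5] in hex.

C[1] = 0xA1, C[2] = 0xBA, C[3] = 0x90, C[4] = 0x36, C[5] = 0xF5

C[1]: E(K, 0x1C) = 0xA1.
C[2]: E(K, 0x35) = 0xBA.
C[3]: E(K, 0x0B) = 0x90.
C[4]: E(K, 0xB1) = 0x36.
C[5]: E(K, 0x70) = 0xF5.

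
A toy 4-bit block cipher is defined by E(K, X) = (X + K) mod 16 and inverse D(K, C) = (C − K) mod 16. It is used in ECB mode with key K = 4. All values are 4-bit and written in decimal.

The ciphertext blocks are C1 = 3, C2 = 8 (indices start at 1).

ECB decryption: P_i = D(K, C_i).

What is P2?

P2 = 4

P2: D(K, 8) = 4.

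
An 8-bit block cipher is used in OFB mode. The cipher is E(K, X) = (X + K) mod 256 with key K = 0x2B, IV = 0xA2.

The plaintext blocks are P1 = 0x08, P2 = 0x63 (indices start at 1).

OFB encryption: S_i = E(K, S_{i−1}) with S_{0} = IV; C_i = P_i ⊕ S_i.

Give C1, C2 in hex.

C1 = 0xC5, C2 = 0x9B

C1: S = E(K, 0xA2) = 0xCD; 0x08 ⊕ 0xCD = 0xC5.
C2: S = E(K, 0xCD) = 0xF8; 0x63 ⊕ 0xF8 = 0x9B.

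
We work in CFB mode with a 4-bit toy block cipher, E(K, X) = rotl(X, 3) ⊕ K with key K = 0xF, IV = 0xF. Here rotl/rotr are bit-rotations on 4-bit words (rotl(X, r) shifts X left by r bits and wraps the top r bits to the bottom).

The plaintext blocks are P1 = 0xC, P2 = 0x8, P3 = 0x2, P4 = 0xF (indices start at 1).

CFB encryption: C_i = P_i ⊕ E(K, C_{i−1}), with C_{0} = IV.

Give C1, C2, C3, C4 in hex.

C1: E(K, 0xF) = 0x0; 0xC ⊕ 0x0 = 0xC.
C2: E(K, 0xC) = 0x9; 0x8 ⊕ 0x9 = 0x1.
C3: E(K, 0x1) = 0x7; 0x2 ⊕ 0x7 = 0x5.
C4: E(K, 0x5) = 0x5; 0xF ⊕ 0x5 = 0xA.

C1 = 0xC, C2 = 0x1, C3 = 0x5, C4 = 0xA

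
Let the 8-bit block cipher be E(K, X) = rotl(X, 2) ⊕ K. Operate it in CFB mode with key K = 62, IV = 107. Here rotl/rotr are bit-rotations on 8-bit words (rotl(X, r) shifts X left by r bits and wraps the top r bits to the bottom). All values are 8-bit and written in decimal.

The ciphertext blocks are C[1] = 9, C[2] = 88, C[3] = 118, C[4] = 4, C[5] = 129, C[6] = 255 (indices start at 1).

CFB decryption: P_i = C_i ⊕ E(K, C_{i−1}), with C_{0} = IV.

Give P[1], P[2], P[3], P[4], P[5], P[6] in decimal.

P[1]: E(K, 107) = 147; 9 ⊕ 147 = 154.
P[2]: E(K, 9) = 26; 88 ⊕ 26 = 66.
P[3]: E(K, 88) = 95; 118 ⊕ 95 = 41.
P[4]: E(K, 118) = 231; 4 ⊕ 231 = 227.
P[5]: E(K, 4) = 46; 129 ⊕ 46 = 175.
P[6]: E(K, 129) = 56; 255 ⊕ 56 = 199.

P[1] = 154, P[2] = 66, P[3] = 41, P[4] = 227, P[5] = 175, P[6] = 199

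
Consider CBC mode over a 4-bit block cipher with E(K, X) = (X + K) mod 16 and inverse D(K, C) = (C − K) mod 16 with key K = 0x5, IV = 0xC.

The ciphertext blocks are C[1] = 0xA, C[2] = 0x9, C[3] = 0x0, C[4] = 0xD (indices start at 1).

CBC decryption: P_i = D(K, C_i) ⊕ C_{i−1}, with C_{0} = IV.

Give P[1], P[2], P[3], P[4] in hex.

P[1] = 0x9, P[2] = 0xE, P[3] = 0x2, P[4] = 0x8

P[1]: D(K, 0xA) = 0x5; 0x5 ⊕ 0xC = 0x9.
P[2]: D(K, 0x9) = 0x4; 0x4 ⊕ 0xA = 0xE.
P[3]: D(K, 0x0) = 0xB; 0xB ⊕ 0x9 = 0x2.
P[4]: D(K, 0xD) = 0x8; 0x8 ⊕ 0x0 = 0x8.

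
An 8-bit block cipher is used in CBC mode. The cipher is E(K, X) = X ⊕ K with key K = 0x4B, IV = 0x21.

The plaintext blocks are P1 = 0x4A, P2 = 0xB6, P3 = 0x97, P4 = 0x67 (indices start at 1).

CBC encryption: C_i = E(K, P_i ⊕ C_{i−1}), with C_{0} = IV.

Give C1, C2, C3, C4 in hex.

C1: P1 ⊕ 0x21 = 0x6B; E(K, 0x6B) = 0x20.
C2: P2 ⊕ 0x20 = 0x96; E(K, 0x96) = 0xDD.
C3: P3 ⊕ 0xDD = 0x4A; E(K, 0x4A) = 0x01.
C4: P4 ⊕ 0x01 = 0x66; E(K, 0x66) = 0x2D.

C1 = 0x20, C2 = 0xDD, C3 = 0x01, C4 = 0x2D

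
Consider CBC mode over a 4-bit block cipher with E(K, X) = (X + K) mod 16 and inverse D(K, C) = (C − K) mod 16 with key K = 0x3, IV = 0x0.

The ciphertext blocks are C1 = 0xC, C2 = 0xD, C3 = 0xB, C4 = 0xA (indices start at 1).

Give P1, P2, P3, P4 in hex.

P1 = 0x9, P2 = 0x6, P3 = 0x5, P4 = 0xC

CBC decryption: P_i = D(K, C_i) ⊕ C_{i−1}, with C_{0} = IV.
P1: D(K, 0xC) = 0x9; 0x9 ⊕ 0x0 = 0x9.
P2: D(K, 0xD) = 0xA; 0xA ⊕ 0xC = 0x6.
P3: D(K, 0xB) = 0x8; 0x8 ⊕ 0xD = 0x5.
P4: D(K, 0xA) = 0x7; 0x7 ⊕ 0xB = 0xC.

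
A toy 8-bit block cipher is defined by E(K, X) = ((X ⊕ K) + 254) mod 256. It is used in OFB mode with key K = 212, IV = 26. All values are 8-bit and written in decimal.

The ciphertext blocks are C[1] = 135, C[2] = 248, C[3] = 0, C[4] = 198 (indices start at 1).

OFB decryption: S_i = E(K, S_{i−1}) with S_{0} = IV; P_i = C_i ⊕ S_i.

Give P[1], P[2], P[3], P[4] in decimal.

P[1]: S = E(K, 26) = 204; 135 ⊕ 204 = 75.
P[2]: S = E(K, 204) = 22; 248 ⊕ 22 = 238.
P[3]: S = E(K, 22) = 192; 0 ⊕ 192 = 192.
P[4]: S = E(K, 192) = 18; 198 ⊕ 18 = 212.

P[1] = 75, P[2] = 238, P[3] = 192, P[4] = 212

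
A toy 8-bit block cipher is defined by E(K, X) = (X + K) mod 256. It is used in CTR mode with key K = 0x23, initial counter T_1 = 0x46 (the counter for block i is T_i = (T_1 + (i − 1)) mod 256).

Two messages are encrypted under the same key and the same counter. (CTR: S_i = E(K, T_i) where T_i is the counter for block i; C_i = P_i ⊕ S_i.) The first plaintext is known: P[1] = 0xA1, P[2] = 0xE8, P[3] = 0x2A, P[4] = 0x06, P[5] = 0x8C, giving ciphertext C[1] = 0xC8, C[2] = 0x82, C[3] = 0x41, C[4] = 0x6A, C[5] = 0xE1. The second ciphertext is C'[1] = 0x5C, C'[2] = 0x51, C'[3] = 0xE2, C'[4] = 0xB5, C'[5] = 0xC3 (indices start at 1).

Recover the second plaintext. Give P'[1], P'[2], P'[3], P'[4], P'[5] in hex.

P'[1] = 0x35, P'[2] = 0x3B, P'[3] = 0x89, P'[4] = 0xD9, P'[5] = 0xAE

In CTR with a reused counter, both messages share the same keystream S_i, so C_i ⊕ C'_i = P_i ⊕ P'_i and thus P'_i = P_i ⊕ C_i ⊕ C'_i.
P'[1]: 0xA1 ⊕ 0xC8 ⊕ 0x5C = 0x35.
P'[2]: 0xE8 ⊕ 0x82 ⊕ 0x51 = 0x3B.
P'[3]: 0x2A ⊕ 0x41 ⊕ 0xE2 = 0x89.
P'[4]: 0x06 ⊕ 0x6A ⊕ 0xB5 = 0xD9.
P'[5]: 0x8C ⊕ 0xE1 ⊕ 0xC3 = 0xAE.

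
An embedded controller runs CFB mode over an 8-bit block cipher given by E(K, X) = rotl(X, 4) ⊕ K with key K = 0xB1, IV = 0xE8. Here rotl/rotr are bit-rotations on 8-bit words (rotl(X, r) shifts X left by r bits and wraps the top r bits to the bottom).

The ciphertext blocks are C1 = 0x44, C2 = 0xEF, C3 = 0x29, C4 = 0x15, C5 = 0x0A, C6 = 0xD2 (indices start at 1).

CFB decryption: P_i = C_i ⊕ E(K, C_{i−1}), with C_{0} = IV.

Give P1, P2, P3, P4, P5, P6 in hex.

P1 = 0x7B, P2 = 0x1A, P3 = 0x66, P4 = 0x36, P5 = 0xEA, P6 = 0xC3

P1: E(K, 0xE8) = 0x3F; 0x44 ⊕ 0x3F = 0x7B.
P2: E(K, 0x44) = 0xF5; 0xEF ⊕ 0xF5 = 0x1A.
P3: E(K, 0xEF) = 0x4F; 0x29 ⊕ 0x4F = 0x66.
P4: E(K, 0x29) = 0x23; 0x15 ⊕ 0x23 = 0x36.
P5: E(K, 0x15) = 0xE0; 0x0A ⊕ 0xE0 = 0xEA.
P6: E(K, 0x0A) = 0x11; 0xD2 ⊕ 0x11 = 0xC3.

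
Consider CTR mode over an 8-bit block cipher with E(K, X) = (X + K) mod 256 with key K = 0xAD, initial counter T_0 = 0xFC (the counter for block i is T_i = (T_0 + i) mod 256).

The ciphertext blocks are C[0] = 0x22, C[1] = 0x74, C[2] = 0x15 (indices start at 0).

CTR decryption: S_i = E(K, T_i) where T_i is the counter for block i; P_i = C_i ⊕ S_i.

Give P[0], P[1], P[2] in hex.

P[0] = 0x8B, P[1] = 0xDE, P[2] = 0xBE

P[0]: T = 0xFC, S = E(K, T) = 0xA9; 0x22 ⊕ 0xA9 = 0x8B.
P[1]: T = 0xFD, S = E(K, T) = 0xAA; 0x74 ⊕ 0xAA = 0xDE.
P[2]: T = 0xFE, S = E(K, T) = 0xAB; 0x15 ⊕ 0xAB = 0xBE.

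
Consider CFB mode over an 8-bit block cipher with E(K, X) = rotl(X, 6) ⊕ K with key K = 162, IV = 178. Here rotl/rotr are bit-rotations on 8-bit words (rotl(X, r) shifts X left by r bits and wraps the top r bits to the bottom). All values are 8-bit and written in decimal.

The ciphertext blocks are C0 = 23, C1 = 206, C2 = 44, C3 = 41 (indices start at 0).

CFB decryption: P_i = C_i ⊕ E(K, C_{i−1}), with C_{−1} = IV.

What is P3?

P3 = 128

P3: E(K, 44) = 169; 41 ⊕ 169 = 128.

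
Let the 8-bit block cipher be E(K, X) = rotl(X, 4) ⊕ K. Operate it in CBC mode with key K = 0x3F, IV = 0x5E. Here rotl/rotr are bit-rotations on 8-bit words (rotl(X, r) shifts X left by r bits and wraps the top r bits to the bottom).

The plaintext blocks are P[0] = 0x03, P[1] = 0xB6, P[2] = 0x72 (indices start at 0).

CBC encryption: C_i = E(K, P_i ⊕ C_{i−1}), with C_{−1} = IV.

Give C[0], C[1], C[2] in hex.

C[0] = 0xEA, C[1] = 0xFA, C[2] = 0xB7

C[0]: P[0] ⊕ 0x5E = 0x5D; E(K, 0x5D) = 0xEA.
C[1]: P[1] ⊕ 0xEA = 0x5C; E(K, 0x5C) = 0xFA.
C[2]: P[2] ⊕ 0xFA = 0x88; E(K, 0x88) = 0xB7.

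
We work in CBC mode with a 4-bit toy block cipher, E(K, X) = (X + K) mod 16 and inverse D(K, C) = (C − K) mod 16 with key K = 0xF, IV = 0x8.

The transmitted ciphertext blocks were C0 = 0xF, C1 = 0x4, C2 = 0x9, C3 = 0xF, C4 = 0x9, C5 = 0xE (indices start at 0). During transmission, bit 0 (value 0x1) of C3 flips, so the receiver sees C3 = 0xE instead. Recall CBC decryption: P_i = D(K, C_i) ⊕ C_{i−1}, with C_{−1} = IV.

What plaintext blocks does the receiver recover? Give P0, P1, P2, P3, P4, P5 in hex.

Only C3 changed, to 0xE. In CBC, a change in C_i garbles P_i and flips the same bit in P_{i+1}. Decrypting the received ciphertext:
P0: D(K, 0xF) = 0x0; 0x0 ⊕ 0x8 = 0x8.
P1: D(K, 0x4) = 0x5; 0x5 ⊕ 0xF = 0xA.
P2: D(K, 0x9) = 0xA; 0xA ⊕ 0x4 = 0xE.
P3: D(K, 0xE) = 0xF; 0xF ⊕ 0x9 = 0x6.
P4: D(K, 0x9) = 0xA; 0xA ⊕ 0xE = 0x4.
P5: D(K, 0xE) = 0xF; 0xF ⊕ 0x9 = 0x6.
Blocks that differ from the original plaintext: P3, P4.

P0 = 0x8, P1 = 0xA, P2 = 0xE, P3 = 0x6, P4 = 0x4, P5 = 0x6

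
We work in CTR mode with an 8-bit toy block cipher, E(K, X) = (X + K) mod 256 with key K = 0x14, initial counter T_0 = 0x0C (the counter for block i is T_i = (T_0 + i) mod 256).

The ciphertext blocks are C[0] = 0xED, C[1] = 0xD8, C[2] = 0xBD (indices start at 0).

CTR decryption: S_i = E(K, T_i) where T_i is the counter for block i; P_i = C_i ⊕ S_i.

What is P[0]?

P[0]: T = 0x0C, S = E(K, T) = 0x20; 0xED ⊕ 0x20 = 0xCD.

P[0] = 0xCD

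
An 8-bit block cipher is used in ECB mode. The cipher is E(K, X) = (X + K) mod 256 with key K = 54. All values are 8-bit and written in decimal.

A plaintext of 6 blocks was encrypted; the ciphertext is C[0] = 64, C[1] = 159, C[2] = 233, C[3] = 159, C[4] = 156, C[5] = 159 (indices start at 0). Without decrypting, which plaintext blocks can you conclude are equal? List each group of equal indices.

P[1] = P[3] = P[5]

ECB encrypts each block independently with the same key, so equal ciphertext blocks imply equal plaintext blocks.
C[1] = C[3] = C[5] = 159, so P[1] = P[3] = P[5].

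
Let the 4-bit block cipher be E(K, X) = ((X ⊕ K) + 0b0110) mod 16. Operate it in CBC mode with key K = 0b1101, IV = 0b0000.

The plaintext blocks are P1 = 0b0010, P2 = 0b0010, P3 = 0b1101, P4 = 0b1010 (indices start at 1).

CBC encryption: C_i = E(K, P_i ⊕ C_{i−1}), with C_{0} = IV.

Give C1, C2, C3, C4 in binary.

C1: P1 ⊕ 0b0000 = 0b0010; E(K, 0b0010) = 0b0101.
C2: P2 ⊕ 0b0101 = 0b0111; E(K, 0b0111) = 0b0000.
C3: P3 ⊕ 0b0000 = 0b1101; E(K, 0b1101) = 0b0110.
C4: P4 ⊕ 0b0110 = 0b1100; E(K, 0b1100) = 0b0111.

C1 = 0b0101, C2 = 0b0000, C3 = 0b0110, C4 = 0b0111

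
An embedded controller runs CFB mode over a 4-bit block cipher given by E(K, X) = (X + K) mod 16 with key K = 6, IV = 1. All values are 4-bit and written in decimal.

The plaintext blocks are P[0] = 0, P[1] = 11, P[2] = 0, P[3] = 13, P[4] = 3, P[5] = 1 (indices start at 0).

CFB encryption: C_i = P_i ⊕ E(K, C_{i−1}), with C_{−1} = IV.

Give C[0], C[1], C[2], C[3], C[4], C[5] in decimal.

C[0]: E(K, 1) = 7; 0 ⊕ 7 = 7.
C[1]: E(K, 7) = 13; 11 ⊕ 13 = 6.
C[2]: E(K, 6) = 12; 0 ⊕ 12 = 12.
C[3]: E(K, 12) = 2; 13 ⊕ 2 = 15.
C[4]: E(K, 15) = 5; 3 ⊕ 5 = 6.
C[5]: E(K, 6) = 12; 1 ⊕ 12 = 13.

C[0] = 7, C[1] = 6, C[2] = 12, C[3] = 15, C[4] = 6, C[5] = 13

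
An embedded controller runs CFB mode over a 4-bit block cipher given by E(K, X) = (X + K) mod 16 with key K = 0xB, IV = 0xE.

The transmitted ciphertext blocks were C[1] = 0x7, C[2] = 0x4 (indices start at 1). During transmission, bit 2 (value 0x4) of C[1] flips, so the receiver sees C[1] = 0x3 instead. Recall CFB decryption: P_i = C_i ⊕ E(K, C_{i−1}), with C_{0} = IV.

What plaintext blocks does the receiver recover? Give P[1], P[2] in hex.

P[1] = 0xA, P[2] = 0xA

Only C[1] changed, to 0x3. In CFB, a change in C_i flips the same bit in P_i and garbles P_{i+1}. Decrypting the received ciphertext:
P[1]: E(K, 0xE) = 0x9; 0x3 ⊕ 0x9 = 0xA.
P[2]: E(K, 0x3) = 0xE; 0x4 ⊕ 0xE = 0xA.
Blocks that differ from the original plaintext: P[1], P[2].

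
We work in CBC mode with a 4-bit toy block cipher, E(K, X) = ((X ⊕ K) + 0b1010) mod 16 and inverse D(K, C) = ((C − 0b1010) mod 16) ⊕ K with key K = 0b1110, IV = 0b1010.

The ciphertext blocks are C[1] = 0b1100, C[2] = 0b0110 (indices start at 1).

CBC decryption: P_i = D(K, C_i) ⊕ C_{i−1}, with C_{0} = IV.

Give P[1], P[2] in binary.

P[1] = 0b0110, P[2] = 0b1110

P[1]: D(K, 0b1100) = 0b1100; 0b1100 ⊕ 0b1010 = 0b0110.
P[2]: D(K, 0b0110) = 0b0010; 0b0010 ⊕ 0b1100 = 0b1110.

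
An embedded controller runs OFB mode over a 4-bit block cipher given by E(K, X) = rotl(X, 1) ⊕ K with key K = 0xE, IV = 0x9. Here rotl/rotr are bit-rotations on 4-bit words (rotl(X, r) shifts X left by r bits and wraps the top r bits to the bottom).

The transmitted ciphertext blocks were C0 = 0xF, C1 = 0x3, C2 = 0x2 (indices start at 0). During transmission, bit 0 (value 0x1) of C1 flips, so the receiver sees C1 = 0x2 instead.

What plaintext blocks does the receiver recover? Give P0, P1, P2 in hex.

OFB decryption: S_i = E(K, S_{i−1}) with S_{−1} = IV; P_i = C_i ⊕ S_i.
Only C1 changed, to 0x2. In OFB, a change in C_i flips the same bit in P_i only; the keystream is unaffected. Decrypting the received ciphertext:
P0: S = E(K, 0x9) = 0xD; 0xF ⊕ 0xD = 0x2.
P1: S = E(K, 0xD) = 0x5; 0x2 ⊕ 0x5 = 0x7.
P2: S = E(K, 0x5) = 0x4; 0x2 ⊕ 0x4 = 0x6.
Blocks that differ from the original plaintext: P1.

P0 = 0x2, P1 = 0x7, P2 = 0x6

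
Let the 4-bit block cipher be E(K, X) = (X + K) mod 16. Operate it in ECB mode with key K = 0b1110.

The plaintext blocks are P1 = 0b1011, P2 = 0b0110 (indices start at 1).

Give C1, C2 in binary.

ECB encryption: C_i = E(K, P_i).
C1: E(K, 0b1011) = 0b1001.
C2: E(K, 0b0110) = 0b0100.

C1 = 0b1001, C2 = 0b0100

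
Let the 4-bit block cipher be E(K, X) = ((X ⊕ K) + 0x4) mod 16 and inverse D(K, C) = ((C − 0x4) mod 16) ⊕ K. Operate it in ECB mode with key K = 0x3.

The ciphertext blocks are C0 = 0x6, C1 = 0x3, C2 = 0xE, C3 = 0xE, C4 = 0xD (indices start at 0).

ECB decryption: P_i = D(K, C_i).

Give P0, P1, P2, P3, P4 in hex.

P0 = 0x1, P1 = 0xC, P2 = 0x9, P3 = 0x9, P4 = 0xA

P0: D(K, 0x6) = 0x1.
P1: D(K, 0x3) = 0xC.
P2: D(K, 0xE) = 0x9.
P3: D(K, 0xE) = 0x9.
P4: D(K, 0xD) = 0xA.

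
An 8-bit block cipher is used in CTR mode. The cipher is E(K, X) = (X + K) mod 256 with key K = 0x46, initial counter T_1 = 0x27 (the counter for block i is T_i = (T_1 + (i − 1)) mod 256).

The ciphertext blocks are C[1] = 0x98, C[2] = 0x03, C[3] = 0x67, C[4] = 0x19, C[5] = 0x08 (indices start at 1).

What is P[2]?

P[2] = 0x6D

CTR decryption: S_i = E(K, T_i) where T_i is the counter for block i; P_i = C_i ⊕ S_i.
P[2]: T = 0x28, S = E(K, T) = 0x6E; 0x03 ⊕ 0x6E = 0x6D.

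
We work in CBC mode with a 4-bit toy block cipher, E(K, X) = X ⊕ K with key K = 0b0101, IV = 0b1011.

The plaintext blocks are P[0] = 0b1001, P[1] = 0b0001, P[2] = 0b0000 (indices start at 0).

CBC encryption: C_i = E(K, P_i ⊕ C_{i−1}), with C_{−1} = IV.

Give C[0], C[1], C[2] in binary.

C[0]: P[0] ⊕ 0b1011 = 0b0010; E(K, 0b0010) = 0b0111.
C[1]: P[1] ⊕ 0b0111 = 0b0110; E(K, 0b0110) = 0b0011.
C[2]: P[2] ⊕ 0b0011 = 0b0011; E(K, 0b0011) = 0b0110.

C[0] = 0b0111, C[1] = 0b0011, C[2] = 0b0110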